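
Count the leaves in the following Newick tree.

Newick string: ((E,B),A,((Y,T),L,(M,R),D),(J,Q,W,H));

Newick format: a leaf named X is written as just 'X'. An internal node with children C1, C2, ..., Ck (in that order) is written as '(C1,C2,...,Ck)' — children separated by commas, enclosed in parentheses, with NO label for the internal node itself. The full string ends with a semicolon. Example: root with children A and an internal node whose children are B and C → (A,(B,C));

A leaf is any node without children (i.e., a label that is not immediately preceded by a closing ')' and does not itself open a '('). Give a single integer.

Newick: ((E,B),A,((Y,T),L,(M,R),D),(J,Q,W,H));
Scan left-to-right; a leaf is any maximal label run not followed by '(':
  pos 2: leaf 'E' → count = 1
  pos 4: leaf 'B' → count = 2
  pos 7: leaf 'A' → count = 3
  pos 11: leaf 'Y' → count = 4
  pos 13: leaf 'T' → count = 5
  pos 16: leaf 'L' → count = 6
  pos 19: leaf 'M' → count = 7
  pos 21: leaf 'R' → count = 8
  pos 24: leaf 'D' → count = 9
  pos 28: leaf 'J' → count = 10
  pos 30: leaf 'Q' → count = 11
  pos 32: leaf 'W' → count = 12
  pos 34: leaf 'H' → count = 13
Total leaves: 13

Answer: 13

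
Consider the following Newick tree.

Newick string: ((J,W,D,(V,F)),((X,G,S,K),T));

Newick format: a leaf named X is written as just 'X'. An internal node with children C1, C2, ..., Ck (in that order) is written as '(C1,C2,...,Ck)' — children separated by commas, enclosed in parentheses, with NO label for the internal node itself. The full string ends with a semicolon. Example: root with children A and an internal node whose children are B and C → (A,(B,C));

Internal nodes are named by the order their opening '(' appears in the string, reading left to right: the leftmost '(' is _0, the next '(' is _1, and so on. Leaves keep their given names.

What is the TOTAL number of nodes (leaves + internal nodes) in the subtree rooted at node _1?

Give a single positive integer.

Newick: ((J,W,D,(V,F)),((X,G,S,K),T));
Locate _1: it is the '(' at position 1 (the 2nd '(' reading left to right).
Query: subtree rooted at _1
_1: subtree_size = 1 + 6
  J: subtree_size = 1 + 0
  W: subtree_size = 1 + 0
  D: subtree_size = 1 + 0
  _2: subtree_size = 1 + 2
    V: subtree_size = 1 + 0
    F: subtree_size = 1 + 0
Total subtree size of _1: 7

Answer: 7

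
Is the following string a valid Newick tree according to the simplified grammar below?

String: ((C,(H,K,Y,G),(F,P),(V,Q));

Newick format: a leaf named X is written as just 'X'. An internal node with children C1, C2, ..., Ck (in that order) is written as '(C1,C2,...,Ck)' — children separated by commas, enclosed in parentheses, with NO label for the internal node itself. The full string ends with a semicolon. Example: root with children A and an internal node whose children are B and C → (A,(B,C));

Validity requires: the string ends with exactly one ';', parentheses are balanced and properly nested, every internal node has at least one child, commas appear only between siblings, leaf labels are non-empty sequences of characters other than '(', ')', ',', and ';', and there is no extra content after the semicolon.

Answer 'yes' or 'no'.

Input: ((C,(H,K,Y,G),(F,P),(V,Q));
Paren balance: 5 '(' vs 4 ')' MISMATCH
Ends with single ';': True
Full parse: FAILS (expected , or ) at pos 26)
Valid: False

Answer: no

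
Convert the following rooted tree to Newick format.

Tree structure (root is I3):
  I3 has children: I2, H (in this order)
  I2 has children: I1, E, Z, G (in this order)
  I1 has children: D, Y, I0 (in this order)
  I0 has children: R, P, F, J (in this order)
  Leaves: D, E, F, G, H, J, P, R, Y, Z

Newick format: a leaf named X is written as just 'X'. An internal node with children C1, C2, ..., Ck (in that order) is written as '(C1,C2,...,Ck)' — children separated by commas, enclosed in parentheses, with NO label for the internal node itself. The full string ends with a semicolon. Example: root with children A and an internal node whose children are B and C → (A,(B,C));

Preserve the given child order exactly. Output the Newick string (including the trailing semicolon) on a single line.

internal I3 with children ['I2', 'H']
  internal I2 with children ['I1', 'E', 'Z', 'G']
    internal I1 with children ['D', 'Y', 'I0']
      leaf 'D' → 'D'
      leaf 'Y' → 'Y'
      internal I0 with children ['R', 'P', 'F', 'J']
        leaf 'R' → 'R'
        leaf 'P' → 'P'
        leaf 'F' → 'F'
        leaf 'J' → 'J'
      → '(R,P,F,J)'
    → '(D,Y,(R,P,F,J))'
    leaf 'E' → 'E'
    leaf 'Z' → 'Z'
    leaf 'G' → 'G'
  → '((D,Y,(R,P,F,J)),E,Z,G)'
  leaf 'H' → 'H'
→ '(((D,Y,(R,P,F,J)),E,Z,G),H)'
Final: (((D,Y,(R,P,F,J)),E,Z,G),H);

Answer: (((D,Y,(R,P,F,J)),E,Z,G),H);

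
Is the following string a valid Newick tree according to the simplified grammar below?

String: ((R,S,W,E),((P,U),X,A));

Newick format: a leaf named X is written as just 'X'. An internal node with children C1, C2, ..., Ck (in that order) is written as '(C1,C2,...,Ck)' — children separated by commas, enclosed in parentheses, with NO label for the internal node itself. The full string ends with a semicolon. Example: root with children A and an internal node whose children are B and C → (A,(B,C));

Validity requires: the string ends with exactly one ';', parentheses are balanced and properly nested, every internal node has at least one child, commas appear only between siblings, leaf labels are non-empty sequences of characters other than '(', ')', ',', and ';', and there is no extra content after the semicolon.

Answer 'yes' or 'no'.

Input: ((R,S,W,E),((P,U),X,A));
Paren balance: 4 '(' vs 4 ')' OK
Ends with single ';': True
Full parse: OK
Valid: True

Answer: yes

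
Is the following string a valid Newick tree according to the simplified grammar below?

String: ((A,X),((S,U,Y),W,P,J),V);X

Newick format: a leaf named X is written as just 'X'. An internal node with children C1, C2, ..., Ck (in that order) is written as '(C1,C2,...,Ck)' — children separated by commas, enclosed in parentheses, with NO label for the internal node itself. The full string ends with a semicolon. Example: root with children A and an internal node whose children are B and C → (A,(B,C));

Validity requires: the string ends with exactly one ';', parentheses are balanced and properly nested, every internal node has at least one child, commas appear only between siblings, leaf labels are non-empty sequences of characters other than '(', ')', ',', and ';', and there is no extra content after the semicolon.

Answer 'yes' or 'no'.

Input: ((A,X),((S,U,Y),W,P,J),V);X
Paren balance: 4 '(' vs 4 ')' OK
Ends with single ';': False
Full parse: FAILS (must end with ;)
Valid: False

Answer: no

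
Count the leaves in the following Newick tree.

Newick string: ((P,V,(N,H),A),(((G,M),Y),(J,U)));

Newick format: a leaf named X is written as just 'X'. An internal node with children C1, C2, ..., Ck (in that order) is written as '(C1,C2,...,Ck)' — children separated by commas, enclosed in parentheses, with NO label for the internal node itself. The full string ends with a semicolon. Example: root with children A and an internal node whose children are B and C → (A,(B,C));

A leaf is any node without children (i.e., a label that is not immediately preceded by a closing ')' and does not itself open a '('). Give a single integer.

Answer: 10

Derivation:
Newick: ((P,V,(N,H),A),(((G,M),Y),(J,U)));
Scan left-to-right; a leaf is any maximal label run not followed by '(':
  pos 2: leaf 'P' → count = 1
  pos 4: leaf 'V' → count = 2
  pos 7: leaf 'N' → count = 3
  pos 9: leaf 'H' → count = 4
  pos 12: leaf 'A' → count = 5
  pos 18: leaf 'G' → count = 6
  pos 20: leaf 'M' → count = 7
  pos 23: leaf 'Y' → count = 8
  pos 27: leaf 'J' → count = 9
  pos 29: leaf 'U' → count = 10
Total leaves: 10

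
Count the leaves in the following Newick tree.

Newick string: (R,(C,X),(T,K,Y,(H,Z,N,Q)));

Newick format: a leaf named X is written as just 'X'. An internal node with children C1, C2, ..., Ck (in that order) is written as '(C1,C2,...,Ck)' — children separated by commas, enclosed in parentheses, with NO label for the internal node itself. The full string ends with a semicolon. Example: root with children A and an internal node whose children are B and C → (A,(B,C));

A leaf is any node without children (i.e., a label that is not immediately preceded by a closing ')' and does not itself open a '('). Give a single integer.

Newick: (R,(C,X),(T,K,Y,(H,Z,N,Q)));
Scan left-to-right; a leaf is any maximal label run not followed by '(':
  pos 1: leaf 'R' → count = 1
  pos 4: leaf 'C' → count = 2
  pos 6: leaf 'X' → count = 3
  pos 10: leaf 'T' → count = 4
  pos 12: leaf 'K' → count = 5
  pos 14: leaf 'Y' → count = 6
  pos 17: leaf 'H' → count = 7
  pos 19: leaf 'Z' → count = 8
  pos 21: leaf 'N' → count = 9
  pos 23: leaf 'Q' → count = 10
Total leaves: 10

Answer: 10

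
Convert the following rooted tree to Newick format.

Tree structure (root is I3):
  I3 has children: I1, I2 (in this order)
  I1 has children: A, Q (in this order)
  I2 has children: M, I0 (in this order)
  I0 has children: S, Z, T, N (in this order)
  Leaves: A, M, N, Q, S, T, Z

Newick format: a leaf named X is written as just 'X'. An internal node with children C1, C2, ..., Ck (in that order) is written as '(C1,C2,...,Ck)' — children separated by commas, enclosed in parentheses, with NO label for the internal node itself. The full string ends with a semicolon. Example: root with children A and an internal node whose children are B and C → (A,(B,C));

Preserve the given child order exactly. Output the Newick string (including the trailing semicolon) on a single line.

internal I3 with children ['I1', 'I2']
  internal I1 with children ['A', 'Q']
    leaf 'A' → 'A'
    leaf 'Q' → 'Q'
  → '(A,Q)'
  internal I2 with children ['M', 'I0']
    leaf 'M' → 'M'
    internal I0 with children ['S', 'Z', 'T', 'N']
      leaf 'S' → 'S'
      leaf 'Z' → 'Z'
      leaf 'T' → 'T'
      leaf 'N' → 'N'
    → '(S,Z,T,N)'
  → '(M,(S,Z,T,N))'
→ '((A,Q),(M,(S,Z,T,N)))'
Final: ((A,Q),(M,(S,Z,T,N)));

Answer: ((A,Q),(M,(S,Z,T,N)));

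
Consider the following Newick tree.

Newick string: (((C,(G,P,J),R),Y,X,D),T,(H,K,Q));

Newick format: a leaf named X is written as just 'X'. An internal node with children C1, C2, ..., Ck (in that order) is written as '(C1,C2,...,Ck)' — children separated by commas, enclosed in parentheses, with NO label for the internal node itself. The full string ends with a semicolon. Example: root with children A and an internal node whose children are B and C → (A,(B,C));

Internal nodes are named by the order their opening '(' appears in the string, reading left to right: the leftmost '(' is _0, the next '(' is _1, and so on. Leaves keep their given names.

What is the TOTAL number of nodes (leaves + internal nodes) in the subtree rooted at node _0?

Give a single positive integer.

Answer: 17

Derivation:
Newick: (((C,(G,P,J),R),Y,X,D),T,(H,K,Q));
Locate _0: it is the '(' at position 0 (the 1st '(' reading left to right).
Query: subtree rooted at _0
_0: subtree_size = 1 + 16
  _1: subtree_size = 1 + 10
    _2: subtree_size = 1 + 6
      C: subtree_size = 1 + 0
      _3: subtree_size = 1 + 3
        G: subtree_size = 1 + 0
        P: subtree_size = 1 + 0
        J: subtree_size = 1 + 0
      R: subtree_size = 1 + 0
    Y: subtree_size = 1 + 0
    X: subtree_size = 1 + 0
    D: subtree_size = 1 + 0
  T: subtree_size = 1 + 0
  _4: subtree_size = 1 + 3
    H: subtree_size = 1 + 0
    K: subtree_size = 1 + 0
    Q: subtree_size = 1 + 0
Total subtree size of _0: 17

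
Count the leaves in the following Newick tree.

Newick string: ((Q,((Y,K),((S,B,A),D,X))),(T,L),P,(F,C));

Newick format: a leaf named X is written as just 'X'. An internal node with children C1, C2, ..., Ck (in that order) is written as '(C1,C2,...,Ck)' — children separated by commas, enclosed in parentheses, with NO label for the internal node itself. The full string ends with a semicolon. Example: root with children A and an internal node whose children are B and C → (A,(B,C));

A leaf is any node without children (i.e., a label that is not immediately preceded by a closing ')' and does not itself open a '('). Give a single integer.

Answer: 13

Derivation:
Newick: ((Q,((Y,K),((S,B,A),D,X))),(T,L),P,(F,C));
Scan left-to-right; a leaf is any maximal label run not followed by '(':
  pos 2: leaf 'Q' → count = 1
  pos 6: leaf 'Y' → count = 2
  pos 8: leaf 'K' → count = 3
  pos 13: leaf 'S' → count = 4
  pos 15: leaf 'B' → count = 5
  pos 17: leaf 'A' → count = 6
  pos 20: leaf 'D' → count = 7
  pos 22: leaf 'X' → count = 8
  pos 28: leaf 'T' → count = 9
  pos 30: leaf 'L' → count = 10
  pos 33: leaf 'P' → count = 11
  pos 36: leaf 'F' → count = 12
  pos 38: leaf 'C' → count = 13
Total leaves: 13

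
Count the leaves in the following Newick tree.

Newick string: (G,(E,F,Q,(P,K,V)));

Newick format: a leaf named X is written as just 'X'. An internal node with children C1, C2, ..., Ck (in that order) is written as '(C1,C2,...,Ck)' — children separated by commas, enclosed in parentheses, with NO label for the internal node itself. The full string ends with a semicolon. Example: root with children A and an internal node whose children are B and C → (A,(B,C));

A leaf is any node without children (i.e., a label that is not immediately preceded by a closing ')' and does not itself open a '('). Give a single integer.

Answer: 7

Derivation:
Newick: (G,(E,F,Q,(P,K,V)));
Scan left-to-right; a leaf is any maximal label run not followed by '(':
  pos 1: leaf 'G' → count = 1
  pos 4: leaf 'E' → count = 2
  pos 6: leaf 'F' → count = 3
  pos 8: leaf 'Q' → count = 4
  pos 11: leaf 'P' → count = 5
  pos 13: leaf 'K' → count = 6
  pos 15: leaf 'V' → count = 7
Total leaves: 7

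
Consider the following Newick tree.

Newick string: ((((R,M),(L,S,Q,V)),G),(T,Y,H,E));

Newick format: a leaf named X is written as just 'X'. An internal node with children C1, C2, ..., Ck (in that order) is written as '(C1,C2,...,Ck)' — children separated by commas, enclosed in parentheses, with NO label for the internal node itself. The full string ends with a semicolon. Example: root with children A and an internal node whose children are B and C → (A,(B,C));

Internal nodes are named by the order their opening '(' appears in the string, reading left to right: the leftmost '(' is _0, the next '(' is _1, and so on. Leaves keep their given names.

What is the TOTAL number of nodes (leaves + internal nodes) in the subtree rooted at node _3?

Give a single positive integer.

Answer: 3

Derivation:
Newick: ((((R,M),(L,S,Q,V)),G),(T,Y,H,E));
Locate _3: it is the '(' at position 3 (the 4th '(' reading left to right).
Query: subtree rooted at _3
_3: subtree_size = 1 + 2
  R: subtree_size = 1 + 0
  M: subtree_size = 1 + 0
Total subtree size of _3: 3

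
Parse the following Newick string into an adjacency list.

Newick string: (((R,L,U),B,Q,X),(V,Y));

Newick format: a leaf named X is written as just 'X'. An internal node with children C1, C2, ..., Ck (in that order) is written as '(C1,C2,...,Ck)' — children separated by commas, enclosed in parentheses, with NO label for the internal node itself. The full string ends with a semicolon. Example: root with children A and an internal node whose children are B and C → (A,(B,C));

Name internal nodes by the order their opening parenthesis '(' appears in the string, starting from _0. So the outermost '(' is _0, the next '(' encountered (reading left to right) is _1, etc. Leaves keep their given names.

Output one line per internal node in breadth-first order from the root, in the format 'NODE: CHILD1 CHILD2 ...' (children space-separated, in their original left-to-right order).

Input: (((R,L,U),B,Q,X),(V,Y));
Scanning left-to-right, naming '(' by encounter order:
  pos 0: '(' -> open internal node _0 (depth 1)
  pos 1: '(' -> open internal node _1 (depth 2)
  pos 2: '(' -> open internal node _2 (depth 3)
  pos 8: ')' -> close internal node _2 (now at depth 2)
  pos 15: ')' -> close internal node _1 (now at depth 1)
  pos 17: '(' -> open internal node _3 (depth 2)
  pos 21: ')' -> close internal node _3 (now at depth 1)
  pos 22: ')' -> close internal node _0 (now at depth 0)
Total internal nodes: 4
BFS adjacency from root:
  _0: _1 _3
  _1: _2 B Q X
  _3: V Y
  _2: R L U

Answer: _0: _1 _3
_1: _2 B Q X
_3: V Y
_2: R L U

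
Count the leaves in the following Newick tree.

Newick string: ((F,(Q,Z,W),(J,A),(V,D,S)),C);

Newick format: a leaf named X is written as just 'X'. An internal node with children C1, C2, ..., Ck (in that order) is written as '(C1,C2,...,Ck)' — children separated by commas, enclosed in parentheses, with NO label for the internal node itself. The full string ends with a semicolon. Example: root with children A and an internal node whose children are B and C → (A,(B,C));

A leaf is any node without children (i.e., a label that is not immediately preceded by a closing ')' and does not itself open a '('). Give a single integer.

Answer: 10

Derivation:
Newick: ((F,(Q,Z,W),(J,A),(V,D,S)),C);
Scan left-to-right; a leaf is any maximal label run not followed by '(':
  pos 2: leaf 'F' → count = 1
  pos 5: leaf 'Q' → count = 2
  pos 7: leaf 'Z' → count = 3
  pos 9: leaf 'W' → count = 4
  pos 13: leaf 'J' → count = 5
  pos 15: leaf 'A' → count = 6
  pos 19: leaf 'V' → count = 7
  pos 21: leaf 'D' → count = 8
  pos 23: leaf 'S' → count = 9
  pos 27: leaf 'C' → count = 10
Total leaves: 10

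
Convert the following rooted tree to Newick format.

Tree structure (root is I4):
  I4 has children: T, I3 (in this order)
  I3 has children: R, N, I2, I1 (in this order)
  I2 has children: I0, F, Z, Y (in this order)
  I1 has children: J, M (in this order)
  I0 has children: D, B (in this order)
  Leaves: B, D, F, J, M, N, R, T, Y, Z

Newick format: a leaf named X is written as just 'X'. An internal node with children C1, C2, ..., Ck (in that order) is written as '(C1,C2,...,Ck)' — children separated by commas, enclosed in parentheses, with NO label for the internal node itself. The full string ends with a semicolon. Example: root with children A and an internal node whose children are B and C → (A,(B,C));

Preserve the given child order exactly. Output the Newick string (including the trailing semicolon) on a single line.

Answer: (T,(R,N,((D,B),F,Z,Y),(J,M)));

Derivation:
internal I4 with children ['T', 'I3']
  leaf 'T' → 'T'
  internal I3 with children ['R', 'N', 'I2', 'I1']
    leaf 'R' → 'R'
    leaf 'N' → 'N'
    internal I2 with children ['I0', 'F', 'Z', 'Y']
      internal I0 with children ['D', 'B']
        leaf 'D' → 'D'
        leaf 'B' → 'B'
      → '(D,B)'
      leaf 'F' → 'F'
      leaf 'Z' → 'Z'
      leaf 'Y' → 'Y'
    → '((D,B),F,Z,Y)'
    internal I1 with children ['J', 'M']
      leaf 'J' → 'J'
      leaf 'M' → 'M'
    → '(J,M)'
  → '(R,N,((D,B),F,Z,Y),(J,M))'
→ '(T,(R,N,((D,B),F,Z,Y),(J,M)))'
Final: (T,(R,N,((D,B),F,Z,Y),(J,M)));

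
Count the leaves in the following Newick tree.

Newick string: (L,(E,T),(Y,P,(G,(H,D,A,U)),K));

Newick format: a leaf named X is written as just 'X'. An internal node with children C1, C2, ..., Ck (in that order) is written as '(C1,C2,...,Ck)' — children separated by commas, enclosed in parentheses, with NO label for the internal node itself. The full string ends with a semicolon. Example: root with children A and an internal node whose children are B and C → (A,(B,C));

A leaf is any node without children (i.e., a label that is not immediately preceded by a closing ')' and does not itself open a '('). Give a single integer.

Answer: 11

Derivation:
Newick: (L,(E,T),(Y,P,(G,(H,D,A,U)),K));
Scan left-to-right; a leaf is any maximal label run not followed by '(':
  pos 1: leaf 'L' → count = 1
  pos 4: leaf 'E' → count = 2
  pos 6: leaf 'T' → count = 3
  pos 10: leaf 'Y' → count = 4
  pos 12: leaf 'P' → count = 5
  pos 15: leaf 'G' → count = 6
  pos 18: leaf 'H' → count = 7
  pos 20: leaf 'D' → count = 8
  pos 22: leaf 'A' → count = 9
  pos 24: leaf 'U' → count = 10
  pos 28: leaf 'K' → count = 11
Total leaves: 11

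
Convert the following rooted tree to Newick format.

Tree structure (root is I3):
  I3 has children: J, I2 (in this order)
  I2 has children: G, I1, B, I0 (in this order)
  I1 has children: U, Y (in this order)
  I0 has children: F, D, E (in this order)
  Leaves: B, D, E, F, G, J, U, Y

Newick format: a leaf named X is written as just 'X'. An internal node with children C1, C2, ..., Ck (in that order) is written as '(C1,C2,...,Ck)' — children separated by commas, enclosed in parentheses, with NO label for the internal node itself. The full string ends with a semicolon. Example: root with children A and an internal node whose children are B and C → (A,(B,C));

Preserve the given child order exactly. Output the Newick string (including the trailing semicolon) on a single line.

Answer: (J,(G,(U,Y),B,(F,D,E)));

Derivation:
internal I3 with children ['J', 'I2']
  leaf 'J' → 'J'
  internal I2 with children ['G', 'I1', 'B', 'I0']
    leaf 'G' → 'G'
    internal I1 with children ['U', 'Y']
      leaf 'U' → 'U'
      leaf 'Y' → 'Y'
    → '(U,Y)'
    leaf 'B' → 'B'
    internal I0 with children ['F', 'D', 'E']
      leaf 'F' → 'F'
      leaf 'D' → 'D'
      leaf 'E' → 'E'
    → '(F,D,E)'
  → '(G,(U,Y),B,(F,D,E))'
→ '(J,(G,(U,Y),B,(F,D,E)))'
Final: (J,(G,(U,Y),B,(F,D,E)));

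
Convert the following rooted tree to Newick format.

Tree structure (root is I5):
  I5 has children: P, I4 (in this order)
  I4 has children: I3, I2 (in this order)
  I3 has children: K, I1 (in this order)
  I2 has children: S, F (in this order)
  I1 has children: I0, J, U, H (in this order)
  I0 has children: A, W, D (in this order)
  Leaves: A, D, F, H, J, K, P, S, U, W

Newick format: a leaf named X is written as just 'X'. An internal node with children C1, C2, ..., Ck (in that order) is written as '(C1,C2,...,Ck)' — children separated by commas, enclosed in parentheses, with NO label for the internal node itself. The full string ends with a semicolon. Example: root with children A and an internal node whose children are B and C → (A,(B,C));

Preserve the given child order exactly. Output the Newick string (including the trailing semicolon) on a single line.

Answer: (P,((K,((A,W,D),J,U,H)),(S,F)));

Derivation:
internal I5 with children ['P', 'I4']
  leaf 'P' → 'P'
  internal I4 with children ['I3', 'I2']
    internal I3 with children ['K', 'I1']
      leaf 'K' → 'K'
      internal I1 with children ['I0', 'J', 'U', 'H']
        internal I0 with children ['A', 'W', 'D']
          leaf 'A' → 'A'
          leaf 'W' → 'W'
          leaf 'D' → 'D'
        → '(A,W,D)'
        leaf 'J' → 'J'
        leaf 'U' → 'U'
        leaf 'H' → 'H'
      → '((A,W,D),J,U,H)'
    → '(K,((A,W,D),J,U,H))'
    internal I2 with children ['S', 'F']
      leaf 'S' → 'S'
      leaf 'F' → 'F'
    → '(S,F)'
  → '((K,((A,W,D),J,U,H)),(S,F))'
→ '(P,((K,((A,W,D),J,U,H)),(S,F)))'
Final: (P,((K,((A,W,D),J,U,H)),(S,F)));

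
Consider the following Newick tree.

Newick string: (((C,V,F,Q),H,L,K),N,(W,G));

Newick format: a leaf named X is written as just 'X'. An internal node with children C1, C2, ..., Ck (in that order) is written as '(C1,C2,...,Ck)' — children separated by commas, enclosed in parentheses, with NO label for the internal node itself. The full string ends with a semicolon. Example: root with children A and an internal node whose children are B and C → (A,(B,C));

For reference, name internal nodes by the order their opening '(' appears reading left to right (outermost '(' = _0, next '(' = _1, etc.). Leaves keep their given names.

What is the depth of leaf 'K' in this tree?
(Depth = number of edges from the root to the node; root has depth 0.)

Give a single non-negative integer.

Newick: (((C,V,F,Q),H,L,K),N,(W,G));
Naming internals by '(' encounter order: outermost '(' = _0, next = _1, ...
Query node: K
Path from root: _0 -> _1 -> K
Depth of K: 2 (number of edges from root)

Answer: 2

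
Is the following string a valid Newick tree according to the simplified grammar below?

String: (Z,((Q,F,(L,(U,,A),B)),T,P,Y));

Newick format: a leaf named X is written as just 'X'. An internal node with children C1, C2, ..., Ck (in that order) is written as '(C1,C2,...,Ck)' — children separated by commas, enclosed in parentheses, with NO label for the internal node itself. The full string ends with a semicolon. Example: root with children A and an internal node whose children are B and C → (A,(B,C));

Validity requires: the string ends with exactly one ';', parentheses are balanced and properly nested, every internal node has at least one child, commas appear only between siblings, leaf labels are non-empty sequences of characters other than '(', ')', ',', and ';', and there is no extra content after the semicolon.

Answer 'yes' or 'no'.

Input: (Z,((Q,F,(L,(U,,A),B)),T,P,Y));
Paren balance: 5 '(' vs 5 ')' OK
Ends with single ';': True
Full parse: FAILS (empty leaf label at pos 15)
Valid: False

Answer: no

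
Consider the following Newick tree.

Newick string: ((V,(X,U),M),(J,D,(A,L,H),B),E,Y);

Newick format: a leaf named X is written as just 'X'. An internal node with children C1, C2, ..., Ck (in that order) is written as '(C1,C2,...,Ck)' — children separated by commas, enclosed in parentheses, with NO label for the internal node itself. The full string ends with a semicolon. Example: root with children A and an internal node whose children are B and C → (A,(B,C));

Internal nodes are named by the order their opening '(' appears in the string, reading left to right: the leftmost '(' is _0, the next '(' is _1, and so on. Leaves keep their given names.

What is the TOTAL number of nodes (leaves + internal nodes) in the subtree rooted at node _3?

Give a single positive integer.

Answer: 8

Derivation:
Newick: ((V,(X,U),M),(J,D,(A,L,H),B),E,Y);
Locate _3: it is the '(' at position 13 (the 4th '(' reading left to right).
Query: subtree rooted at _3
_3: subtree_size = 1 + 7
  J: subtree_size = 1 + 0
  D: subtree_size = 1 + 0
  _4: subtree_size = 1 + 3
    A: subtree_size = 1 + 0
    L: subtree_size = 1 + 0
    H: subtree_size = 1 + 0
  B: subtree_size = 1 + 0
Total subtree size of _3: 8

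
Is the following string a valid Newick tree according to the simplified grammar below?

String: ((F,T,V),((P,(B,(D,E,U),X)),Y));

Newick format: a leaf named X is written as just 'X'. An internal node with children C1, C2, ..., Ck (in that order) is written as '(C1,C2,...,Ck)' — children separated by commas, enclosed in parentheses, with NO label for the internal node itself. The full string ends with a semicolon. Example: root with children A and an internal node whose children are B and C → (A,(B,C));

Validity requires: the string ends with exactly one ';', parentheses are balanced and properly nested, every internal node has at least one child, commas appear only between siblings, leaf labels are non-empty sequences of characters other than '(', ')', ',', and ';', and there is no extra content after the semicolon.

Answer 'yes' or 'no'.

Input: ((F,T,V),((P,(B,(D,E,U),X)),Y));
Paren balance: 6 '(' vs 6 ')' OK
Ends with single ';': True
Full parse: OK
Valid: True

Answer: yes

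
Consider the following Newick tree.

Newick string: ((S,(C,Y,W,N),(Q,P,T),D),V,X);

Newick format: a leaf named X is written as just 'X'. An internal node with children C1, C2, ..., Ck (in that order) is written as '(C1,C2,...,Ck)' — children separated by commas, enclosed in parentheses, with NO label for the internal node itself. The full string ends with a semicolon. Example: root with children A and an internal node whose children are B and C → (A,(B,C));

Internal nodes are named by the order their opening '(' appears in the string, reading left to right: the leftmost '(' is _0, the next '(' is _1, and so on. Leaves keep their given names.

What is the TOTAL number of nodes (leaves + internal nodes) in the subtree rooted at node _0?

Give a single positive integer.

Newick: ((S,(C,Y,W,N),(Q,P,T),D),V,X);
Locate _0: it is the '(' at position 0 (the 1st '(' reading left to right).
Query: subtree rooted at _0
_0: subtree_size = 1 + 14
  _1: subtree_size = 1 + 11
    S: subtree_size = 1 + 0
    _2: subtree_size = 1 + 4
      C: subtree_size = 1 + 0
      Y: subtree_size = 1 + 0
      W: subtree_size = 1 + 0
      N: subtree_size = 1 + 0
    _3: subtree_size = 1 + 3
      Q: subtree_size = 1 + 0
      P: subtree_size = 1 + 0
      T: subtree_size = 1 + 0
    D: subtree_size = 1 + 0
  V: subtree_size = 1 + 0
  X: subtree_size = 1 + 0
Total subtree size of _0: 15

Answer: 15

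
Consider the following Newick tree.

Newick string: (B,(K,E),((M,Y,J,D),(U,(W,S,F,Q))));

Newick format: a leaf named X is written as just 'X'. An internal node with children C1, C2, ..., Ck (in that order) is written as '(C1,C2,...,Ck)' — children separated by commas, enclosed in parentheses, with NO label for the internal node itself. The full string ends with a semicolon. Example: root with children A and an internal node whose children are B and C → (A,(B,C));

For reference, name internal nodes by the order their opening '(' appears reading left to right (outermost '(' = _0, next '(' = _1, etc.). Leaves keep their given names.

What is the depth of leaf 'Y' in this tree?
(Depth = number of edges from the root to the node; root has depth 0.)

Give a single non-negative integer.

Answer: 3

Derivation:
Newick: (B,(K,E),((M,Y,J,D),(U,(W,S,F,Q))));
Naming internals by '(' encounter order: outermost '(' = _0, next = _1, ...
Query node: Y
Path from root: _0 -> _2 -> _3 -> Y
Depth of Y: 3 (number of edges from root)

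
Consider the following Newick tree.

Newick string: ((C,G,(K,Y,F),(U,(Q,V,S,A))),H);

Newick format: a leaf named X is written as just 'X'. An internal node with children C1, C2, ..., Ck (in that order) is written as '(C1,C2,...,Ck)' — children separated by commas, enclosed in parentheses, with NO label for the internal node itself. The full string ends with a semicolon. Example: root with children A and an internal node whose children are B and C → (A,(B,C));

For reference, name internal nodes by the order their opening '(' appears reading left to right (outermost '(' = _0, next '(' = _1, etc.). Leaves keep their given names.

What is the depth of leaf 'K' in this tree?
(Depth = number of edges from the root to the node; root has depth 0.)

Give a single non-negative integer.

Newick: ((C,G,(K,Y,F),(U,(Q,V,S,A))),H);
Naming internals by '(' encounter order: outermost '(' = _0, next = _1, ...
Query node: K
Path from root: _0 -> _1 -> _2 -> K
Depth of K: 3 (number of edges from root)

Answer: 3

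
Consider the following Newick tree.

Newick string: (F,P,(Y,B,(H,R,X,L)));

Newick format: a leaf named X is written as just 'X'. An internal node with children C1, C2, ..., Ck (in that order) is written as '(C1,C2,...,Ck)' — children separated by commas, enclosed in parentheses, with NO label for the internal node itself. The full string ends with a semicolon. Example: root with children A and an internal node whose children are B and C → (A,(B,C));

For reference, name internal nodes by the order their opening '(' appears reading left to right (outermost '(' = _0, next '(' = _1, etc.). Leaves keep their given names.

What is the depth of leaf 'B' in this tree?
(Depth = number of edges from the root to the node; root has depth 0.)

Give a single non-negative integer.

Answer: 2

Derivation:
Newick: (F,P,(Y,B,(H,R,X,L)));
Naming internals by '(' encounter order: outermost '(' = _0, next = _1, ...
Query node: B
Path from root: _0 -> _1 -> B
Depth of B: 2 (number of edges from root)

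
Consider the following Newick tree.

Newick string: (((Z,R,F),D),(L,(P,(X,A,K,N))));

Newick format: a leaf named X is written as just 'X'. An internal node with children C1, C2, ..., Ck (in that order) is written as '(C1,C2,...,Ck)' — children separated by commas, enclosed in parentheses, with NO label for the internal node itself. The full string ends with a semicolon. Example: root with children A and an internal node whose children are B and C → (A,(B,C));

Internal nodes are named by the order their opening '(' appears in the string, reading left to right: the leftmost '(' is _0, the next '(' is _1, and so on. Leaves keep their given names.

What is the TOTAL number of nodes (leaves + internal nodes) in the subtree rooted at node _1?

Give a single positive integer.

Newick: (((Z,R,F),D),(L,(P,(X,A,K,N))));
Locate _1: it is the '(' at position 1 (the 2nd '(' reading left to right).
Query: subtree rooted at _1
_1: subtree_size = 1 + 5
  _2: subtree_size = 1 + 3
    Z: subtree_size = 1 + 0
    R: subtree_size = 1 + 0
    F: subtree_size = 1 + 0
  D: subtree_size = 1 + 0
Total subtree size of _1: 6

Answer: 6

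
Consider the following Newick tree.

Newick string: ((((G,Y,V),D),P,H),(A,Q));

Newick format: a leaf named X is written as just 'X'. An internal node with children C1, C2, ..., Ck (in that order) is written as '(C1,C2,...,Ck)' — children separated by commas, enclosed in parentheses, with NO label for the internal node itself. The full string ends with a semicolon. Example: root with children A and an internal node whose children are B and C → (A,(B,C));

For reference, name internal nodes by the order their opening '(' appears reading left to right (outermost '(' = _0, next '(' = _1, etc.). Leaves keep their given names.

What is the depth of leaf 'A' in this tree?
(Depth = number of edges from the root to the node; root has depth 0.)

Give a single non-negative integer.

Answer: 2

Derivation:
Newick: ((((G,Y,V),D),P,H),(A,Q));
Naming internals by '(' encounter order: outermost '(' = _0, next = _1, ...
Query node: A
Path from root: _0 -> _4 -> A
Depth of A: 2 (number of edges from root)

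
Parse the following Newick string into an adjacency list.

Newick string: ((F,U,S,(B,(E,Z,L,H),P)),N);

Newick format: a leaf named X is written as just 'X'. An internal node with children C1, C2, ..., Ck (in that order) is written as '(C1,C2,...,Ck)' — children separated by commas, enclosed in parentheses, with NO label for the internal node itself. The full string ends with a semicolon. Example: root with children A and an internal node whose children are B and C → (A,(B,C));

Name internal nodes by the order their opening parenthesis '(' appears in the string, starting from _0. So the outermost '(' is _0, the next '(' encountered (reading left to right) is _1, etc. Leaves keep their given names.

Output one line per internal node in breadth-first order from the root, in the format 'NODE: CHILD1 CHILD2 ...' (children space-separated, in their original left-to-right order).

Input: ((F,U,S,(B,(E,Z,L,H),P)),N);
Scanning left-to-right, naming '(' by encounter order:
  pos 0: '(' -> open internal node _0 (depth 1)
  pos 1: '(' -> open internal node _1 (depth 2)
  pos 8: '(' -> open internal node _2 (depth 3)
  pos 11: '(' -> open internal node _3 (depth 4)
  pos 19: ')' -> close internal node _3 (now at depth 3)
  pos 22: ')' -> close internal node _2 (now at depth 2)
  pos 23: ')' -> close internal node _1 (now at depth 1)
  pos 26: ')' -> close internal node _0 (now at depth 0)
Total internal nodes: 4
BFS adjacency from root:
  _0: _1 N
  _1: F U S _2
  _2: B _3 P
  _3: E Z L H

Answer: _0: _1 N
_1: F U S _2
_2: B _3 P
_3: E Z L H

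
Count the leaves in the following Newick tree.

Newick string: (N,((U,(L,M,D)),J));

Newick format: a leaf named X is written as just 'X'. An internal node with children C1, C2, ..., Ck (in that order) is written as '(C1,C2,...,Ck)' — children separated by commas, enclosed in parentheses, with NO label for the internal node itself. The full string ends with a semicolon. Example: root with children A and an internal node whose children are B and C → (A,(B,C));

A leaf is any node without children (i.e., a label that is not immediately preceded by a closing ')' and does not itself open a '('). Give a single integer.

Answer: 6

Derivation:
Newick: (N,((U,(L,M,D)),J));
Scan left-to-right; a leaf is any maximal label run not followed by '(':
  pos 1: leaf 'N' → count = 1
  pos 5: leaf 'U' → count = 2
  pos 8: leaf 'L' → count = 3
  pos 10: leaf 'M' → count = 4
  pos 12: leaf 'D' → count = 5
  pos 16: leaf 'J' → count = 6
Total leaves: 6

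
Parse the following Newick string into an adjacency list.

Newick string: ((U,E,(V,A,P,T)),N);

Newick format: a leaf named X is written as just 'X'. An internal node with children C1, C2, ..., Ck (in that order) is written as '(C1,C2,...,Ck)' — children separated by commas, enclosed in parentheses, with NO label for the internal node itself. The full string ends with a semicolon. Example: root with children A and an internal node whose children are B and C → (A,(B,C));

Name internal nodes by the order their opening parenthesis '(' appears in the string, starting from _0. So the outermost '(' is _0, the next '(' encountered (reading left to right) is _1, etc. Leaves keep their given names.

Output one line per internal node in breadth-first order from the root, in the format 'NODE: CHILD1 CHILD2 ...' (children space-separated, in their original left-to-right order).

Input: ((U,E,(V,A,P,T)),N);
Scanning left-to-right, naming '(' by encounter order:
  pos 0: '(' -> open internal node _0 (depth 1)
  pos 1: '(' -> open internal node _1 (depth 2)
  pos 6: '(' -> open internal node _2 (depth 3)
  pos 14: ')' -> close internal node _2 (now at depth 2)
  pos 15: ')' -> close internal node _1 (now at depth 1)
  pos 18: ')' -> close internal node _0 (now at depth 0)
Total internal nodes: 3
BFS adjacency from root:
  _0: _1 N
  _1: U E _2
  _2: V A P T

Answer: _0: _1 N
_1: U E _2
_2: V A P T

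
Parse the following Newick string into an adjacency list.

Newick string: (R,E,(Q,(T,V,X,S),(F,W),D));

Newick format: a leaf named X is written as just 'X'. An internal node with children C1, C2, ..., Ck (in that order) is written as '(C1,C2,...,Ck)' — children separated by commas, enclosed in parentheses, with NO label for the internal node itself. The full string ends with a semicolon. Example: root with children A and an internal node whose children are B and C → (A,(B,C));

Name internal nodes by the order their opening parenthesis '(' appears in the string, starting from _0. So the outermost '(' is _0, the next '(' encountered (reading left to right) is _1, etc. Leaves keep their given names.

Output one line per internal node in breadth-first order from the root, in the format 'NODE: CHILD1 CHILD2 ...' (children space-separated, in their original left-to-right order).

Input: (R,E,(Q,(T,V,X,S),(F,W),D));
Scanning left-to-right, naming '(' by encounter order:
  pos 0: '(' -> open internal node _0 (depth 1)
  pos 5: '(' -> open internal node _1 (depth 2)
  pos 8: '(' -> open internal node _2 (depth 3)
  pos 16: ')' -> close internal node _2 (now at depth 2)
  pos 18: '(' -> open internal node _3 (depth 3)
  pos 22: ')' -> close internal node _3 (now at depth 2)
  pos 25: ')' -> close internal node _1 (now at depth 1)
  pos 26: ')' -> close internal node _0 (now at depth 0)
Total internal nodes: 4
BFS adjacency from root:
  _0: R E _1
  _1: Q _2 _3 D
  _2: T V X S
  _3: F W

Answer: _0: R E _1
_1: Q _2 _3 D
_2: T V X S
_3: F W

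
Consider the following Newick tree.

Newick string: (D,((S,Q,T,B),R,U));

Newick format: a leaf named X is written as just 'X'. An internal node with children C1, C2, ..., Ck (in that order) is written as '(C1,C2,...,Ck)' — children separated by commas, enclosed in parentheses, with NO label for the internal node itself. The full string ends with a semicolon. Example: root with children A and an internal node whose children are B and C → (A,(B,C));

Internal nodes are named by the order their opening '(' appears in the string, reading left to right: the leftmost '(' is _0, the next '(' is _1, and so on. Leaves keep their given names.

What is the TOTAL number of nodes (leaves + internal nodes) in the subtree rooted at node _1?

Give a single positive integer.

Newick: (D,((S,Q,T,B),R,U));
Locate _1: it is the '(' at position 3 (the 2nd '(' reading left to right).
Query: subtree rooted at _1
_1: subtree_size = 1 + 7
  _2: subtree_size = 1 + 4
    S: subtree_size = 1 + 0
    Q: subtree_size = 1 + 0
    T: subtree_size = 1 + 0
    B: subtree_size = 1 + 0
  R: subtree_size = 1 + 0
  U: subtree_size = 1 + 0
Total subtree size of _1: 8

Answer: 8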